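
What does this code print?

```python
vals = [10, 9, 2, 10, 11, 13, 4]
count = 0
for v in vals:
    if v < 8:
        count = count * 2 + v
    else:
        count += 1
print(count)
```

v=10: not <8, count = 0+1 = 1
v=9: not <8, count = 1+1 = 2
v=2: <8, count = 2*2+2 = 6
v=10: not <8, count = 6+1 = 7
v=11: not <8, count = 7+1 = 8
v=13: not <8, count = 8+1 = 9
v=4: <8, count = 9*2+4 = 22

22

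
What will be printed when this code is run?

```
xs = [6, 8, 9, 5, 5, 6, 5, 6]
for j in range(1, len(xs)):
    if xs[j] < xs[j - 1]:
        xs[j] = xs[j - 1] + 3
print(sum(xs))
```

j=1: 8>=6, unchanged → [6, 8, 9, 5, 5, 6, 5, 6]
j=2: 9>=8, unchanged → [6, 8, 9, 5, 5, 6, 5, 6]
j=3: 5<9, xs[3] = 9+3 = 12 → [6, 8, 9, 12, 5, 6, 5, 6]
j=4: 5<12, xs[4] = 12+3 = 15 → [6, 8, 9, 12, 15, 6, 5, 6]
j=5: 6<15, xs[5] = 15+3 = 18 → [6, 8, 9, 12, 15, 18, 5, 6]
j=6: 5<18, xs[6] = 18+3 = 21 → [6, 8, 9, 12, 15, 18, 21, 6]
j=7: 6<21, xs[7] = 21+3 = 24 → [6, 8, 9, 12, 15, 18, 21, 24]
sum = 113

113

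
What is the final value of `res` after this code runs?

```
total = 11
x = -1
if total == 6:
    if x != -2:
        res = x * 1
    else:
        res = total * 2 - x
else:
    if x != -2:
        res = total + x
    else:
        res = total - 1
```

10

total=11, x=-1
total == 6 is False; x != -2 is True
→ res = total + x = 10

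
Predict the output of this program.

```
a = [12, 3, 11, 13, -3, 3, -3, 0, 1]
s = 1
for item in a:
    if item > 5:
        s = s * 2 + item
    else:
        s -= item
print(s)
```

81

item=12: >5, s = 1*2+12 = 14
item=3: not >5, s = 14-3 = 11
item=11: >5, s = 11*2+11 = 33
item=13: >5, s = 33*2+13 = 79
item=-3: not >5, s = 79-(-3) = 82
item=3: not >5, s = 82-3 = 79
item=-3: not >5, s = 79-(-3) = 82
item=0: not >5, s = 82-0 = 82
item=1: not >5, s = 82-1 = 81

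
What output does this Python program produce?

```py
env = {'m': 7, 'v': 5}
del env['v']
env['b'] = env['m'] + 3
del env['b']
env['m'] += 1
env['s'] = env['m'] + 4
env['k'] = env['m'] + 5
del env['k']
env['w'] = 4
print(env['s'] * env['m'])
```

96

del 'v' → {'m': 7}
env['b'] = env['m']+3 = 10 → {'m': 7, 'b': 10}
del 'b' → {'m': 7}
env['m'] = 7+1 = 8 → {'m': 8}
env['s'] = env['m']+4 = 12 → {'m': 8, 's': 12}
env['k'] = env['m']+5 = 13 → {'m': 8, 's': 12, 'k': 13}
del 'k' → {'m': 8, 's': 12}
env['w'] = 4 → {'m': 8, 's': 12, 'w': 4}
env['s']*env['m'] = 12*8 = 96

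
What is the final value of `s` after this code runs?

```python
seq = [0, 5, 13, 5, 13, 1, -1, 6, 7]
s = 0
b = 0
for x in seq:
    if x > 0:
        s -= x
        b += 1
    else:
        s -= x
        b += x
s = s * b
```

x=0: not >0, s = 0-0 = 0; b=0
x=5: >0, s = 0-5 = -5; b=1
x=13: >0, s = (-5)-13 = -18; b=2
x=5: >0, s = (-18)-5 = -23; b=3
x=13: >0, s = (-23)-13 = -36; b=4
x=1: >0, s = (-36)-1 = -37; b=5
x=-1: not >0, s = (-37)-(-1) = -36; b=4
x=6: >0, s = (-36)-6 = -42; b=5
x=7: >0, s = (-42)-7 = -49; b=6
s*b = (-49)*6 = -294

-294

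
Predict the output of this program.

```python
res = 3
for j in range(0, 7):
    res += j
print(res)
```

24

j=0: res = 3+0 = 3
j=1: res = 3+1 = 4
j=2: res = 4+2 = 6
j=3: res = 6+3 = 9
j=4: res = 9+4 = 13
j=5: res = 13+5 = 18
j=6: res = 18+6 = 24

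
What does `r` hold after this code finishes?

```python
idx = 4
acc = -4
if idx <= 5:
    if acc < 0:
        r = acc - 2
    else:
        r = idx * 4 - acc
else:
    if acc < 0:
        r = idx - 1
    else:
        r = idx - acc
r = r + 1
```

idx=4, acc=-4
idx <= 5 is True; acc < 0 is True
→ r = acc - 2 = -6
r = (-6)+1 = -5

-5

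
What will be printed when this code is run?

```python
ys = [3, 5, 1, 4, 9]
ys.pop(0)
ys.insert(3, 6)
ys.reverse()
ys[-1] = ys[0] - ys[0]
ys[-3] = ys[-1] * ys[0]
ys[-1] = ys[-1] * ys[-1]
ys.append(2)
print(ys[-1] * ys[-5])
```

12

pop(0) removes 3 → [5, 1, 4, 9]
insert 6 at 3 → [5, 1, 4, 6, 9]
reverse → [9, 6, 4, 1, 5]
ys[-1] = ys[0]-ys[0] = 9-9 = 0 → [9, 6, 4, 1, 0]
ys[-3] = ys[-1]*ys[0] = 0*9 = 0 → [9, 6, 0, 1, 0]
ys[-1] = ys[-1]*ys[-1] = 0*0 = 0 → [9, 6, 0, 1, 0]
append 2 → [9, 6, 0, 1, 0, 2]
ys[-1]*ys[-5] = 2*6 = 12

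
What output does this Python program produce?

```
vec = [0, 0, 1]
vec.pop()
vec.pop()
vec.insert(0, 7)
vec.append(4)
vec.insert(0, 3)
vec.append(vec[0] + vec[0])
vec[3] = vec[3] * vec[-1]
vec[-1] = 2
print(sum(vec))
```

pop() removes 1 → [0, 0]
pop() removes 0 → [0]
insert 7 at 0 → [7, 0]
append 4 → [7, 0, 4]
insert 3 at 0 → [3, 7, 0, 4]
append vec[0]+vec[0] = 3+3 = 6 → [3, 7, 0, 4, 6]
vec[3] = vec[3]*vec[-1] = 4*6 = 24 → [3, 7, 0, 24, 6]
vec[-1] = 2 → [3, 7, 0, 24, 2]
sum = 36

36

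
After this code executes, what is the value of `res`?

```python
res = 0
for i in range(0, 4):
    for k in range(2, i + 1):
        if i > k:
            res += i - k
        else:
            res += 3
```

7

i=2,k=2: not 2>2, res = 0+3 = 3
i=3,k=2: 3>2, res = 3+1 = 4
i=3,k=3: not 3>3, res = 4+3 = 7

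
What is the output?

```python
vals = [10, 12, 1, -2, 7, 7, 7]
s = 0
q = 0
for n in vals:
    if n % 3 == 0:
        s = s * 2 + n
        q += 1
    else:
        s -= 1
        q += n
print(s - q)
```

-26

n=10: not %3==0, s = 0-1 = -1; q=10
n=12: %3==0, s = (-1)*2+12 = 10; q=11
n=1: not %3==0, s = 10-1 = 9; q=12
n=-2: not %3==0, s = 9-1 = 8; q=10
n=7: not %3==0, s = 8-1 = 7; q=17
n=7: not %3==0, s = 7-1 = 6; q=24
n=7: not %3==0, s = 6-1 = 5; q=31
s-q = 5-31 = -26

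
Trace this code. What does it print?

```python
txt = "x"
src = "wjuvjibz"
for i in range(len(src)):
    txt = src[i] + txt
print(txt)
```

zbijvujwx

i=0: prepend 'w' → 'wx'
i=1: prepend 'j' → 'jwx'
i=2: prepend 'u' → 'ujwx'
i=3: prepend 'v' → 'vujwx'
i=4: prepend 'j' → 'jvujwx'
i=5: prepend 'i' → 'ijvujwx'
i=6: prepend 'b' → 'bijvujwx'
i=7: prepend 'z' → 'zbijvujwx'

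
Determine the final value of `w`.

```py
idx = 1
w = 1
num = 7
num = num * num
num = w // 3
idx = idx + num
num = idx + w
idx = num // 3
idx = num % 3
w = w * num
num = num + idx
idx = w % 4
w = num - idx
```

num = 7*7 = 49
num = 1//3 = 0
idx = 1+0 = 1
num = 1+1 = 2
idx = 2//3 = 0
idx = 2%3 = 2
w = 1*2 = 2
num = 2+2 = 4
idx = 2%4 = 2
w = 4-2 = 2

2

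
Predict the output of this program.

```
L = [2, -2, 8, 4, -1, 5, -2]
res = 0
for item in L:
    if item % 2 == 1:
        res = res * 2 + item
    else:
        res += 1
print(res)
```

20

item=2: not odd, res = 0+1 = 1
item=-2: not odd, res = 1+1 = 2
item=8: not odd, res = 2+1 = 3
item=4: not odd, res = 3+1 = 4
item=-1: odd, res = 4*2+(-1) = 7
item=5: odd, res = 7*2+5 = 19
item=-2: not odd, res = 19+1 = 20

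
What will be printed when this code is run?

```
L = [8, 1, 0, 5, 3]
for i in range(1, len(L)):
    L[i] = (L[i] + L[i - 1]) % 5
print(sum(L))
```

22

i=1: L[1] = (1+8)%5 = 4 → [8, 4, 0, 5, 3]
i=2: L[2] = (0+4)%5 = 4 → [8, 4, 4, 5, 3]
i=3: L[3] = (5+4)%5 = 4 → [8, 4, 4, 4, 3]
i=4: L[4] = (3+4)%5 = 2 → [8, 4, 4, 4, 2]
sum = 22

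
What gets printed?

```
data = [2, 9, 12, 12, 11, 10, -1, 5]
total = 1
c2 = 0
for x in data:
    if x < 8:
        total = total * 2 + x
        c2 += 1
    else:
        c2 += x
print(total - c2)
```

x=2: <8, total = 1*2+2 = 4; c2=1
x=9: not <8; c2=10
x=12: not <8; c2=22
x=12: not <8; c2=34
x=11: not <8; c2=45
x=10: not <8; c2=55
x=-1: <8, total = 4*2+(-1) = 7; c2=56
x=5: <8, total = 7*2+5 = 19; c2=57
total-c2 = 19-57 = -38

-38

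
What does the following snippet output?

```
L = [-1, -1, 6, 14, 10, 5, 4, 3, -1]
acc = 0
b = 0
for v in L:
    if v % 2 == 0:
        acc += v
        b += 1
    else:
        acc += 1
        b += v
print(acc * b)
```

351

v=-1: not even, acc = 0+1 = 1; b=-1
v=-1: not even, acc = 1+1 = 2; b=-2
v=6: even, acc = 2+6 = 8; b=-1
v=14: even, acc = 8+14 = 22; b=0
v=10: even, acc = 22+10 = 32; b=1
v=5: not even, acc = 32+1 = 33; b=6
v=4: even, acc = 33+4 = 37; b=7
v=3: not even, acc = 37+1 = 38; b=10
v=-1: not even, acc = 38+1 = 39; b=9
acc*b = 39*9 = 351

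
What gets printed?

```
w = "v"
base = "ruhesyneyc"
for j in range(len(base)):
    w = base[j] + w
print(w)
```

j=0: prepend 'r' → 'rv'
j=1: prepend 'u' → 'urv'
j=2: prepend 'h' → 'hurv'
j=3: prepend 'e' → 'ehurv'
j=4: prepend 's' → 'sehurv'
j=5: prepend 'y' → 'ysehurv'
j=6: prepend 'n' → 'nysehurv'
j=7: prepend 'e' → 'enysehurv'
j=8: prepend 'y' → 'yenysehurv'
j=9: prepend 'c' → 'cyenysehurv'

cyenysehurv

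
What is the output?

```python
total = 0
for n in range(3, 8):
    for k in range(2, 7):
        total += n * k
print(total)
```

500

n=3,k=2: total = 0+6 = 6
n=3,k=3: total = 6+9 = 15
n=3,k=4: total = 15+12 = 27
n=3,k=5: total = 27+15 = 42
n=3,k=6: total = 42+18 = 60
n=4,k=2: total = 60+8 = 68
n=4,k=3: total = 68+12 = 80
n=4,k=4: total = 80+16 = 96
n=4,k=5: total = 96+20 = 116
n=4,k=6: total = 116+24 = 140
n=5,k=2: total = 140+10 = 150
n=5,k=3: total = 150+15 = 165
n=5,k=4: total = 165+20 = 185
n=5,k=5: total = 185+25 = 210
n=5,k=6: total = 210+30 = 240
n=6,k=2: total = 240+12 = 252
n=6,k=3: total = 252+18 = 270
n=6,k=4: total = 270+24 = 294
n=6,k=5: total = 294+30 = 324
n=6,k=6: total = 324+36 = 360
n=7,k=2: total = 360+14 = 374
n=7,k=3: total = 374+21 = 395
n=7,k=4: total = 395+28 = 423
n=7,k=5: total = 423+35 = 458
n=7,k=6: total = 458+42 = 500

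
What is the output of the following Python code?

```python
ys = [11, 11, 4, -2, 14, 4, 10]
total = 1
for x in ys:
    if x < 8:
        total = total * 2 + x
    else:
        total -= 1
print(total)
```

5

x=11: not <8, total = 1-1 = 0
x=11: not <8, total = 0-1 = -1
x=4: <8, total = (-1)*2+4 = 2
x=-2: <8, total = 2*2+(-2) = 2
x=14: not <8, total = 2-1 = 1
x=4: <8, total = 1*2+4 = 6
x=10: not <8, total = 6-1 = 5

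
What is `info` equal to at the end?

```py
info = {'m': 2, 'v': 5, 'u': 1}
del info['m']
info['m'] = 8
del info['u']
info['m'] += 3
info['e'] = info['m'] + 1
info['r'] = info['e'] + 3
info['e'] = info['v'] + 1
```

{'v': 5, 'm': 11, 'e': 6, 'r': 15}

del 'm' → {'v': 5, 'u': 1}
info['m'] = 8 → {'v': 5, 'u': 1, 'm': 8}
del 'u' → {'v': 5, 'm': 8}
info['m'] = 8+3 = 11 → {'v': 5, 'm': 11}
info['e'] = info['m']+1 = 12 → {'v': 5, 'm': 11, 'e': 12}
info['r'] = info['e']+3 = 15 → {'v': 5, 'm': 11, 'e': 12, 'r': 15}
info['e'] = info['v']+1 = 6 → {'v': 5, 'm': 11, 'e': 6, 'r': 15}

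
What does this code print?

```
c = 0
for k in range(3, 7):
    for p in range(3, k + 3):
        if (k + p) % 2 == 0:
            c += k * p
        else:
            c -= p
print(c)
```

210

k=3,p=3: even sum, c = 0+9 = 9
k=3,p=4: odd sum, c = 9-4 = 5
k=3,p=5: even sum, c = 5+15 = 20
k=4,p=3: odd sum, c = 20-3 = 17
k=4,p=4: even sum, c = 17+16 = 33
k=4,p=5: odd sum, c = 33-5 = 28
k=4,p=6: even sum, c = 28+24 = 52
k=5,p=3: even sum, c = 52+15 = 67
k=5,p=4: odd sum, c = 67-4 = 63
k=5,p=5: even sum, c = 63+25 = 88
k=5,p=6: odd sum, c = 88-6 = 82
k=5,p=7: even sum, c = 82+35 = 117
k=6,p=3: odd sum, c = 117-3 = 114
k=6,p=4: even sum, c = 114+24 = 138
k=6,p=5: odd sum, c = 138-5 = 133
k=6,p=6: even sum, c = 133+36 = 169
k=6,p=7: odd sum, c = 169-7 = 162
k=6,p=8: even sum, c = 162+48 = 210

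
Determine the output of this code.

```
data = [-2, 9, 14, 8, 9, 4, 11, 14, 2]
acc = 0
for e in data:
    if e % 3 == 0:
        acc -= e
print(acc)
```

-18

e=-2: not %3==0
e=9: %3==0, acc = 0-9 = -9
e=14: not %3==0
e=8: not %3==0
e=9: %3==0, acc = (-9)-9 = -18
e=4: not %3==0
e=11: not %3==0
e=14: not %3==0
e=2: not %3==0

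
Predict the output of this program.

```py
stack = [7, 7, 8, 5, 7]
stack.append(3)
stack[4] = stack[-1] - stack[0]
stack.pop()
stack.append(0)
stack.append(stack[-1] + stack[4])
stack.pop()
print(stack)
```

append 3 → [7, 7, 8, 5, 7, 3]
stack[4] = stack[-1]-stack[0] = 3-7 = -4 → [7, 7, 8, 5, -4, 3]
pop() removes 3 → [7, 7, 8, 5, -4]
append 0 → [7, 7, 8, 5, -4, 0]
append stack[-1]+stack[4] = 0+(-4) = -4 → [7, 7, 8, 5, -4, 0, -4]
pop() removes -4 → [7, 7, 8, 5, -4, 0]

[7, 7, 8, 5, -4, 0]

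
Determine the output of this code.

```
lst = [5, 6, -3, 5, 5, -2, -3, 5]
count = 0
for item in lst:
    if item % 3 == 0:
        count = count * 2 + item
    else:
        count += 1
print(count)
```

30

item=5: not %3==0, count = 0+1 = 1
item=6: %3==0, count = 1*2+6 = 8
item=-3: %3==0, count = 8*2+(-3) = 13
item=5: not %3==0, count = 13+1 = 14
item=5: not %3==0, count = 14+1 = 15
item=-2: not %3==0, count = 15+1 = 16
item=-3: %3==0, count = 16*2+(-3) = 29
item=5: not %3==0, count = 29+1 = 30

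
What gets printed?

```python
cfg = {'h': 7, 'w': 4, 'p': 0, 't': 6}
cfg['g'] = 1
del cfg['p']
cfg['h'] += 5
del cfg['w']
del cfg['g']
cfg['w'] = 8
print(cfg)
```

{'h': 12, 't': 6, 'w': 8}

cfg['g'] = 1 → {'h': 7, 'w': 4, 'p': 0, 't': 6, 'g': 1}
del 'p' → {'h': 7, 'w': 4, 't': 6, 'g': 1}
cfg['h'] = 7+5 = 12 → {'h': 12, 'w': 4, 't': 6, 'g': 1}
del 'w' → {'h': 12, 't': 6, 'g': 1}
del 'g' → {'h': 12, 't': 6}
cfg['w'] = 8 → {'h': 12, 't': 6, 'w': 8}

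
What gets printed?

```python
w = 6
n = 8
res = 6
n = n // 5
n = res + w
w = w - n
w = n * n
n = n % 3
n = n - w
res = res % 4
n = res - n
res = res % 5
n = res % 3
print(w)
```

144

n = 8//5 = 1
n = 6+6 = 12
w = 6-12 = -6
w = 12*12 = 144
n = 12%3 = 0
n = 0-144 = -144
res = 6%4 = 2
n = 2-(-144) = 146
res = 2%5 = 2
n = 2%3 = 2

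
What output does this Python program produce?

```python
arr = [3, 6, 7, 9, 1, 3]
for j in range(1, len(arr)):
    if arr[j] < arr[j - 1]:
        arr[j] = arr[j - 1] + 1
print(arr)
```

[3, 6, 7, 9, 10, 11]

j=1: 6>=3, unchanged → [3, 6, 7, 9, 1, 3]
j=2: 7>=6, unchanged → [3, 6, 7, 9, 1, 3]
j=3: 9>=7, unchanged → [3, 6, 7, 9, 1, 3]
j=4: 1<9, arr[4] = 9+1 = 10 → [3, 6, 7, 9, 10, 3]
j=5: 3<10, arr[5] = 10+1 = 11 → [3, 6, 7, 9, 10, 11]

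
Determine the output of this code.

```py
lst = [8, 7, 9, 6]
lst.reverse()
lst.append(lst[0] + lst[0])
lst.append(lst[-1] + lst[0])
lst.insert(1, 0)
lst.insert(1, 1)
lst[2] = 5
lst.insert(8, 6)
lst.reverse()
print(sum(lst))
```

72

reverse → [6, 9, 7, 8]
append lst[0]+lst[0] = 6+6 = 12 → [6, 9, 7, 8, 12]
append lst[-1]+lst[0] = 12+6 = 18 → [6, 9, 7, 8, 12, 18]
insert 0 at 1 → [6, 0, 9, 7, 8, 12, 18]
insert 1 at 1 → [6, 1, 0, 9, 7, 8, 12, 18]
lst[2] = 5 → [6, 1, 5, 9, 7, 8, 12, 18]
insert 6 at 8 → [6, 1, 5, 9, 7, 8, 12, 18, 6]
reverse → [6, 18, 12, 8, 7, 9, 5, 1, 6]
sum = 72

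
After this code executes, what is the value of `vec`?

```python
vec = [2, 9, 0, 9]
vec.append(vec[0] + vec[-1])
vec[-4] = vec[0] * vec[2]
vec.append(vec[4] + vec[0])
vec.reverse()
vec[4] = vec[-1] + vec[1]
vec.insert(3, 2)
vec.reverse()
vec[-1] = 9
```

[2, 13, 0, 2, 9, 11, 9]

append vec[0]+vec[-1] = 2+9 = 11 → [2, 9, 0, 9, 11]
vec[-4] = vec[0]*vec[2] = 2*0 = 0 → [2, 0, 0, 9, 11]
append vec[4]+vec[0] = 11+2 = 13 → [2, 0, 0, 9, 11, 13]
reverse → [13, 11, 9, 0, 0, 2]
vec[4] = vec[-1]+vec[1] = 2+11 = 13 → [13, 11, 9, 0, 13, 2]
insert 2 at 3 → [13, 11, 9, 2, 0, 13, 2]
reverse → [2, 13, 0, 2, 9, 11, 13]
vec[-1] = 9 → [2, 13, 0, 2, 9, 11, 9]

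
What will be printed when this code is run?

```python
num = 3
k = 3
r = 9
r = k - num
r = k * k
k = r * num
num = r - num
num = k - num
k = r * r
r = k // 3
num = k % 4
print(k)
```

r = 3-3 = 0
r = 3*3 = 9
k = 9*3 = 27
num = 9-3 = 6
num = 27-6 = 21
k = 9*9 = 81
r = 81//3 = 27
num = 81%4 = 1

81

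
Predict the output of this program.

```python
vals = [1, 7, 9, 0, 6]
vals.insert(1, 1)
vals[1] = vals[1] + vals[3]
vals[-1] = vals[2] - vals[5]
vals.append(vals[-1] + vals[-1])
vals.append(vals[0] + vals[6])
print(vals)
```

[1, 10, 7, 9, 0, 1, 2, 3]

insert 1 at 1 → [1, 1, 7, 9, 0, 6]
vals[1] = vals[1]+vals[3] = 1+9 = 10 → [1, 10, 7, 9, 0, 6]
vals[-1] = vals[2]-vals[5] = 7-6 = 1 → [1, 10, 7, 9, 0, 1]
append vals[-1]+vals[-1] = 1+1 = 2 → [1, 10, 7, 9, 0, 1, 2]
append vals[0]+vals[6] = 1+2 = 3 → [1, 10, 7, 9, 0, 1, 2, 3]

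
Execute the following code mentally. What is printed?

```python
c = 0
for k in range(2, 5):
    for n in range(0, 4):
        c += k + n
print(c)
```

k=2,n=0: c = 0+2 = 2
k=2,n=1: c = 2+3 = 5
k=2,n=2: c = 5+4 = 9
k=2,n=3: c = 9+5 = 14
k=3,n=0: c = 14+3 = 17
k=3,n=1: c = 17+4 = 21
k=3,n=2: c = 21+5 = 26
k=3,n=3: c = 26+6 = 32
k=4,n=0: c = 32+4 = 36
k=4,n=1: c = 36+5 = 41
k=4,n=2: c = 41+6 = 47
k=4,n=3: c = 47+7 = 54

54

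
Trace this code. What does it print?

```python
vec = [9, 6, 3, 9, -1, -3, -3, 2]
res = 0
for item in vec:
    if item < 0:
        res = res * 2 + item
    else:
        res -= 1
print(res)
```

-46

item=9: not <0, res = 0-1 = -1
item=6: not <0, res = (-1)-1 = -2
item=3: not <0, res = (-2)-1 = -3
item=9: not <0, res = (-3)-1 = -4
item=-1: <0, res = (-4)*2+(-1) = -9
item=-3: <0, res = (-9)*2+(-3) = -21
item=-3: <0, res = (-21)*2+(-3) = -45
item=2: not <0, res = (-45)-1 = -46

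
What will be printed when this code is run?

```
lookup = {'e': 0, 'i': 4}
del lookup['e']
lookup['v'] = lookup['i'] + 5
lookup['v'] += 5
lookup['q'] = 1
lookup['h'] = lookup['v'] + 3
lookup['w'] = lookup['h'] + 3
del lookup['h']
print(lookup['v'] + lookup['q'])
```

15

del 'e' → {'i': 4}
lookup['v'] = lookup['i']+5 = 9 → {'i': 4, 'v': 9}
lookup['v'] = 9+5 = 14 → {'i': 4, 'v': 14}
lookup['q'] = 1 → {'i': 4, 'v': 14, 'q': 1}
lookup['h'] = lookup['v']+3 = 17 → {'i': 4, 'v': 14, 'q': 1, 'h': 17}
lookup['w'] = lookup['h']+3 = 20 → {'i': 4, 'v': 14, 'q': 1, 'h': 17, 'w': 20}
del 'h' → {'i': 4, 'v': 14, 'q': 1, 'w': 20}
lookup['v']+lookup['q'] = 14+1 = 15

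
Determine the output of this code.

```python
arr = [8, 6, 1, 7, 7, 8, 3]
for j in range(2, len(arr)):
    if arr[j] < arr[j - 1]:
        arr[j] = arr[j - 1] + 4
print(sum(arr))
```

j=2: 1<6, arr[2] = 6+4 = 10 → [8, 6, 10, 7, 7, 8, 3]
j=3: 7<10, arr[3] = 10+4 = 14 → [8, 6, 10, 14, 7, 8, 3]
j=4: 7<14, arr[4] = 14+4 = 18 → [8, 6, 10, 14, 18, 8, 3]
j=5: 8<18, arr[5] = 18+4 = 22 → [8, 6, 10, 14, 18, 22, 3]
j=6: 3<22, arr[6] = 22+4 = 26 → [8, 6, 10, 14, 18, 22, 26]
sum = 104

104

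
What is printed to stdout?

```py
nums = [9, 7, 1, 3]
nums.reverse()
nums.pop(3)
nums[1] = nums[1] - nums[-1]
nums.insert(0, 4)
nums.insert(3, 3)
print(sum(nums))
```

11

reverse → [3, 1, 7, 9]
pop(3) removes 9 → [3, 1, 7]
nums[1] = nums[1]-nums[-1] = 1-7 = -6 → [3, -6, 7]
insert 4 at 0 → [4, 3, -6, 7]
insert 3 at 3 → [4, 3, -6, 3, 7]
sum = 11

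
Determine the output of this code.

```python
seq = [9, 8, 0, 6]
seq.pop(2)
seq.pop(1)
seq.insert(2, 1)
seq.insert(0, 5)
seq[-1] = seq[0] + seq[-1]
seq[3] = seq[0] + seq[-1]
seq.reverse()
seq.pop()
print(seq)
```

pop(2) removes 0 → [9, 8, 6]
pop(1) removes 8 → [9, 6]
insert 1 at 2 → [9, 6, 1]
insert 5 at 0 → [5, 9, 6, 1]
seq[-1] = seq[0]+seq[-1] = 5+1 = 6 → [5, 9, 6, 6]
seq[3] = seq[0]+seq[-1] = 5+6 = 11 → [5, 9, 6, 11]
reverse → [11, 6, 9, 5]
pop() removes 5 → [11, 6, 9]

[11, 6, 9]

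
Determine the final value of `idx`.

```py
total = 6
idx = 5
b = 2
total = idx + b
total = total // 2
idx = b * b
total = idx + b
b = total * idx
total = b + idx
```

4

total = 5+2 = 7
total = 7//2 = 3
idx = 2*2 = 4
total = 4+2 = 6
b = 6*4 = 24
total = 24+4 = 28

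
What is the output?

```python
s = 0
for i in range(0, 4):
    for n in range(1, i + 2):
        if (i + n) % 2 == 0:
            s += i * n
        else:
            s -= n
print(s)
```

i=0,n=1: odd sum, s = 0-1 = -1
i=1,n=1: even sum, s = (-1)+1 = 0
i=1,n=2: odd sum, s = 0-2 = -2
i=2,n=1: odd sum, s = (-2)-1 = -3
i=2,n=2: even sum, s = (-3)+4 = 1
i=2,n=3: odd sum, s = 1-3 = -2
i=3,n=1: even sum, s = (-2)+3 = 1
i=3,n=2: odd sum, s = 1-2 = -1
i=3,n=3: even sum, s = (-1)+9 = 8
i=3,n=4: odd sum, s = 8-4 = 4

4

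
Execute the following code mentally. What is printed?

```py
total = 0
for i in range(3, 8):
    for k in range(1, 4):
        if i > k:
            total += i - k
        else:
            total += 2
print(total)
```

47

i=3,k=1: 3>1, total = 0+2 = 2
i=3,k=2: 3>2, total = 2+1 = 3
i=3,k=3: not 3>3, total = 3+2 = 5
i=4,k=1: 4>1, total = 5+3 = 8
i=4,k=2: 4>2, total = 8+2 = 10
i=4,k=3: 4>3, total = 10+1 = 11
i=5,k=1: 5>1, total = 11+4 = 15
i=5,k=2: 5>2, total = 15+3 = 18
i=5,k=3: 5>3, total = 18+2 = 20
i=6,k=1: 6>1, total = 20+5 = 25
i=6,k=2: 6>2, total = 25+4 = 29
i=6,k=3: 6>3, total = 29+3 = 32
i=7,k=1: 7>1, total = 32+6 = 38
i=7,k=2: 7>2, total = 38+5 = 43
i=7,k=3: 7>3, total = 43+4 = 47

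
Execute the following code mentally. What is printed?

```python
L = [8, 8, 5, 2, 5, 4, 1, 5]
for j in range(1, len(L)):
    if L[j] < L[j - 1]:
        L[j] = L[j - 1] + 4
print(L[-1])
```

32

j=1: 8>=8, unchanged → [8, 8, 5, 2, 5, 4, 1, 5]
j=2: 5<8, L[2] = 8+4 = 12 → [8, 8, 12, 2, 5, 4, 1, 5]
j=3: 2<12, L[3] = 12+4 = 16 → [8, 8, 12, 16, 5, 4, 1, 5]
j=4: 5<16, L[4] = 16+4 = 20 → [8, 8, 12, 16, 20, 4, 1, 5]
j=5: 4<20, L[5] = 20+4 = 24 → [8, 8, 12, 16, 20, 24, 1, 5]
j=6: 1<24, L[6] = 24+4 = 28 → [8, 8, 12, 16, 20, 24, 28, 5]
j=7: 5<28, L[7] = 28+4 = 32 → [8, 8, 12, 16, 20, 24, 28, 32]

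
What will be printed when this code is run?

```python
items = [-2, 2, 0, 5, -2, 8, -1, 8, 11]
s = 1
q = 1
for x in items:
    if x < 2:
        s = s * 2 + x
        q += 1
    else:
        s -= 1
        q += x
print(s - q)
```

x=-2: <2, s = 1*2+(-2) = 0; q=2
x=2: not <2, s = 0-1 = -1; q=4
x=0: <2, s = (-1)*2+0 = -2; q=5
x=5: not <2, s = (-2)-1 = -3; q=10
x=-2: <2, s = (-3)*2+(-2) = -8; q=11
x=8: not <2, s = (-8)-1 = -9; q=19
x=-1: <2, s = (-9)*2+(-1) = -19; q=20
x=8: not <2, s = (-19)-1 = -20; q=28
x=11: not <2, s = (-20)-1 = -21; q=39
s-q = (-21)-39 = -60

-60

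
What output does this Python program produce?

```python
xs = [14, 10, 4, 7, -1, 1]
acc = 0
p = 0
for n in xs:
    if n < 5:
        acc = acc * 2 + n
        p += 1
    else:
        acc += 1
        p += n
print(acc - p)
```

1

n=14: not <5, acc = 0+1 = 1; p=14
n=10: not <5, acc = 1+1 = 2; p=24
n=4: <5, acc = 2*2+4 = 8; p=25
n=7: not <5, acc = 8+1 = 9; p=32
n=-1: <5, acc = 9*2+(-1) = 17; p=33
n=1: <5, acc = 17*2+1 = 35; p=34
acc-p = 35-34 = 1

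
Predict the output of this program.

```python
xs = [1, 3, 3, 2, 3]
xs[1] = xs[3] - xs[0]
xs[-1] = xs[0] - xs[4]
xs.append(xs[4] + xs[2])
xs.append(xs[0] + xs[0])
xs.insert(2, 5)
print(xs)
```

[1, 1, 5, 3, 2, -2, 1, 2]

xs[1] = xs[3]-xs[0] = 2-1 = 1 → [1, 1, 3, 2, 3]
xs[-1] = xs[0]-xs[4] = 1-3 = -2 → [1, 1, 3, 2, -2]
append xs[4]+xs[2] = (-2)+3 = 1 → [1, 1, 3, 2, -2, 1]
append xs[0]+xs[0] = 1+1 = 2 → [1, 1, 3, 2, -2, 1, 2]
insert 5 at 2 → [1, 1, 5, 3, 2, -2, 1, 2]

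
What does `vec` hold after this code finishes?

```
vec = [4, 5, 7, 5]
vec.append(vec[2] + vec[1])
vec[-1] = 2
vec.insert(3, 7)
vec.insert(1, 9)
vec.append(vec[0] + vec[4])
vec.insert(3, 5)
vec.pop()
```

append vec[2]+vec[1] = 7+5 = 12 → [4, 5, 7, 5, 12]
vec[-1] = 2 → [4, 5, 7, 5, 2]
insert 7 at 3 → [4, 5, 7, 7, 5, 2]
insert 9 at 1 → [4, 9, 5, 7, 7, 5, 2]
append vec[0]+vec[4] = 4+7 = 11 → [4, 9, 5, 7, 7, 5, 2, 11]
insert 5 at 3 → [4, 9, 5, 5, 7, 7, 5, 2, 11]
pop() removes 11 → [4, 9, 5, 5, 7, 7, 5, 2]

[4, 9, 5, 5, 7, 7, 5, 2]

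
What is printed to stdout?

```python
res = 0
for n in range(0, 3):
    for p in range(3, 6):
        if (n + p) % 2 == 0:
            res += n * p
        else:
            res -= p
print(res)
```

n=0,p=3: odd sum, res = 0-3 = -3
n=0,p=4: even sum, res = (-3)+0 = -3
n=0,p=5: odd sum, res = (-3)-5 = -8
n=1,p=3: even sum, res = (-8)+3 = -5
n=1,p=4: odd sum, res = (-5)-4 = -9
n=1,p=5: even sum, res = (-9)+5 = -4
n=2,p=3: odd sum, res = (-4)-3 = -7
n=2,p=4: even sum, res = (-7)+8 = 1
n=2,p=5: odd sum, res = 1-5 = -4

-4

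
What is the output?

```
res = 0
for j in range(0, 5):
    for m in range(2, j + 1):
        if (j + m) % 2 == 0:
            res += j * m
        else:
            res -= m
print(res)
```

32

j=2,m=2: even sum, res = 0+4 = 4
j=3,m=2: odd sum, res = 4-2 = 2
j=3,m=3: even sum, res = 2+9 = 11
j=4,m=2: even sum, res = 11+8 = 19
j=4,m=3: odd sum, res = 19-3 = 16
j=4,m=4: even sum, res = 16+16 = 32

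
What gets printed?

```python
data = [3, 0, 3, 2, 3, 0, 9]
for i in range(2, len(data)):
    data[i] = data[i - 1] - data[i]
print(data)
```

[3, 0, -3, -5, -8, -8, -17]

i=2: data[2] = 0-3 = -3 → [3, 0, -3, 2, 3, 0, 9]
i=3: data[3] = (-3)-2 = -5 → [3, 0, -3, -5, 3, 0, 9]
i=4: data[4] = (-5)-3 = -8 → [3, 0, -3, -5, -8, 0, 9]
i=5: data[5] = (-8)-0 = -8 → [3, 0, -3, -5, -8, -8, 9]
i=6: data[6] = (-8)-9 = -17 → [3, 0, -3, -5, -8, -8, -17]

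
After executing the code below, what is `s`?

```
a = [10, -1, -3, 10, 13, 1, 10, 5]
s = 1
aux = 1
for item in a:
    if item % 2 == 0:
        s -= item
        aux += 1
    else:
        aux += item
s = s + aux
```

-10

item=10: even, s = 1-10 = -9; aux=2
item=-1: not even; aux=1
item=-3: not even; aux=-2
item=10: even, s = (-9)-10 = -19; aux=-1
item=13: not even; aux=12
item=1: not even; aux=13
item=10: even, s = (-19)-10 = -29; aux=14
item=5: not even; aux=19
s+aux = (-29)+19 = -10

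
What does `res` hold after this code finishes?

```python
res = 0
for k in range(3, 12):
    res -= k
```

k=3: res = 0-3 = -3
k=4: res = (-3)-4 = -7
k=5: res = (-7)-5 = -12
k=6: res = (-12)-6 = -18
k=7: res = (-18)-7 = -25
k=8: res = (-25)-8 = -33
k=9: res = (-33)-9 = -42
k=10: res = (-42)-10 = -52
k=11: res = (-52)-11 = -63

-63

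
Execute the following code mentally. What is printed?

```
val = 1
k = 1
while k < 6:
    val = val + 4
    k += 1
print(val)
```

21

k=1: val = 1+4 = 5
k=2: val = 5+4 = 9
k=3: val = 9+4 = 13
k=4: val = 13+4 = 17
k=5: val = 17+4 = 21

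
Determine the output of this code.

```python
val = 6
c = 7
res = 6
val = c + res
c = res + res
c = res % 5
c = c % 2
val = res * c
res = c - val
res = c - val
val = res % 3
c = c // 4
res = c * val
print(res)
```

val = 7+6 = 13
c = 6+6 = 12
c = 6%5 = 1
c = 1%2 = 1
val = 6*1 = 6
res = 1-6 = -5
res = 1-6 = -5
val = (-5)%3 = 1
c = 1//4 = 0
res = 0*1 = 0

0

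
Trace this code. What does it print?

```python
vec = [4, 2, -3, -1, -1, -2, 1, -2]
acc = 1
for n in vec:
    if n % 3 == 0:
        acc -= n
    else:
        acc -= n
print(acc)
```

n=4: not %3==0, acc = 1-4 = -3
n=2: not %3==0, acc = (-3)-2 = -5
n=-3: %3==0, acc = (-5)-(-3) = -2
n=-1: not %3==0, acc = (-2)-(-1) = -1
n=-1: not %3==0, acc = (-1)-(-1) = 0
n=-2: not %3==0, acc = 0-(-2) = 2
n=1: not %3==0, acc = 2-1 = 1
n=-2: not %3==0, acc = 1-(-2) = 3

3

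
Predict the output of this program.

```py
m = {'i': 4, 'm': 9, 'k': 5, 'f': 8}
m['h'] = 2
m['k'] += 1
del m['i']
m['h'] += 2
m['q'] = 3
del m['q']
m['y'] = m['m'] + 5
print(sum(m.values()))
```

41

m['h'] = 2 → {'i': 4, 'm': 9, 'k': 5, 'f': 8, 'h': 2}
m['k'] = 5+1 = 6 → {'i': 4, 'm': 9, 'k': 6, 'f': 8, 'h': 2}
del 'i' → {'m': 9, 'k': 6, 'f': 8, 'h': 2}
m['h'] = 2+2 = 4 → {'m': 9, 'k': 6, 'f': 8, 'h': 4}
m['q'] = 3 → {'m': 9, 'k': 6, 'f': 8, 'h': 4, 'q': 3}
del 'q' → {'m': 9, 'k': 6, 'f': 8, 'h': 4}
m['y'] = m['m']+5 = 14 → {'m': 9, 'k': 6, 'f': 8, 'h': 4, 'y': 14}
sum of values = 41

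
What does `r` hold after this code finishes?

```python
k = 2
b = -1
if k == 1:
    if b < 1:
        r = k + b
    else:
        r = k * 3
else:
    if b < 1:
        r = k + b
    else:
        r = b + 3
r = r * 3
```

3

k=2, b=-1
k == 1 is False; b < 1 is True
→ r = k + b = 1
r = 1*3 = 3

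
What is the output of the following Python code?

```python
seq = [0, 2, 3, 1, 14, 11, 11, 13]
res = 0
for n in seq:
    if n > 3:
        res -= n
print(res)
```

-49

n=0: not >3
n=2: not >3
n=3: not >3
n=1: not >3
n=14: >3, res = 0-14 = -14
n=11: >3, res = (-14)-11 = -25
n=11: >3, res = (-25)-11 = -36
n=13: >3, res = (-36)-13 = -49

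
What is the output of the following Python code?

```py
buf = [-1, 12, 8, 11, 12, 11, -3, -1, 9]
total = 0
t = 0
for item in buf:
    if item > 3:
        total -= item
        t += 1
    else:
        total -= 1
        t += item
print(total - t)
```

-67

item=-1: not >3, total = 0-1 = -1; t=-1
item=12: >3, total = (-1)-12 = -13; t=0
item=8: >3, total = (-13)-8 = -21; t=1
item=11: >3, total = (-21)-11 = -32; t=2
item=12: >3, total = (-32)-12 = -44; t=3
item=11: >3, total = (-44)-11 = -55; t=4
item=-3: not >3, total = (-55)-1 = -56; t=1
item=-1: not >3, total = (-56)-1 = -57; t=0
item=9: >3, total = (-57)-9 = -66; t=1
total-t = (-66)-1 = -67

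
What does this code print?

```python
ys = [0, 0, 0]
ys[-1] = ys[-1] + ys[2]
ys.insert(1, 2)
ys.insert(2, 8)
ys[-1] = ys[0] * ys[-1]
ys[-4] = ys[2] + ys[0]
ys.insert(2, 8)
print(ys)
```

[0, 8, 8, 8, 0, 0]

ys[-1] = ys[-1]+ys[2] = 0+0 = 0 → [0, 0, 0]
insert 2 at 1 → [0, 2, 0, 0]
insert 8 at 2 → [0, 2, 8, 0, 0]
ys[-1] = ys[0]*ys[-1] = 0*0 = 0 → [0, 2, 8, 0, 0]
ys[-4] = ys[2]+ys[0] = 8+0 = 8 → [0, 8, 8, 0, 0]
insert 8 at 2 → [0, 8, 8, 8, 0, 0]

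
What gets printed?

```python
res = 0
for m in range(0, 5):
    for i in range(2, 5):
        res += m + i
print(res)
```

m=0,i=2: res = 0+2 = 2
m=0,i=3: res = 2+3 = 5
m=0,i=4: res = 5+4 = 9
m=1,i=2: res = 9+3 = 12
m=1,i=3: res = 12+4 = 16
m=1,i=4: res = 16+5 = 21
m=2,i=2: res = 21+4 = 25
m=2,i=3: res = 25+5 = 30
m=2,i=4: res = 30+6 = 36
m=3,i=2: res = 36+5 = 41
m=3,i=3: res = 41+6 = 47
m=3,i=4: res = 47+7 = 54
m=4,i=2: res = 54+6 = 60
m=4,i=3: res = 60+7 = 67
m=4,i=4: res = 67+8 = 75

75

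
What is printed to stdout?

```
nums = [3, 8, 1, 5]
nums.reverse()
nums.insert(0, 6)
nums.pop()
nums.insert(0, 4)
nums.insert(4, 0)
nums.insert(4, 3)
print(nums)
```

[4, 6, 5, 1, 3, 0, 8]

reverse → [5, 1, 8, 3]
insert 6 at 0 → [6, 5, 1, 8, 3]
pop() removes 3 → [6, 5, 1, 8]
insert 4 at 0 → [4, 6, 5, 1, 8]
insert 0 at 4 → [4, 6, 5, 1, 0, 8]
insert 3 at 4 → [4, 6, 5, 1, 3, 0, 8]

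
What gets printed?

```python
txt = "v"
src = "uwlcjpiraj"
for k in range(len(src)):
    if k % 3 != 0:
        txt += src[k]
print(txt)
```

vwljpra

k=0: skip
k=1: add 'w' → 'vw'
k=2: add 'l' → 'vwl'
k=3: skip
k=4: add 'j' → 'vwlj'
k=5: add 'p' → 'vwljp'
k=6: skip
k=7: add 'r' → 'vwljpr'
k=8: add 'a' → 'vwljpra'
k=9: skip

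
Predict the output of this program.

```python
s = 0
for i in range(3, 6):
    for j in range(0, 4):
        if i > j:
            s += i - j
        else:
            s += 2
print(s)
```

32

i=3,j=0: 3>0, s = 0+3 = 3
i=3,j=1: 3>1, s = 3+2 = 5
i=3,j=2: 3>2, s = 5+1 = 6
i=3,j=3: not 3>3, s = 6+2 = 8
i=4,j=0: 4>0, s = 8+4 = 12
i=4,j=1: 4>1, s = 12+3 = 15
i=4,j=2: 4>2, s = 15+2 = 17
i=4,j=3: 4>3, s = 17+1 = 18
i=5,j=0: 5>0, s = 18+5 = 23
i=5,j=1: 5>1, s = 23+4 = 27
i=5,j=2: 5>2, s = 27+3 = 30
i=5,j=3: 5>3, s = 30+2 = 32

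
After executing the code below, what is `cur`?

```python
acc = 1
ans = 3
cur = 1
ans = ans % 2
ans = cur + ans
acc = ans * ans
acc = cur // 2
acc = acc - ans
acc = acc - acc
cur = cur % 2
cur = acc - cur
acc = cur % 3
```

ans = 3%2 = 1
ans = 1+1 = 2
acc = 2*2 = 4
acc = 1//2 = 0
acc = 0-2 = -2
acc = (-2)-(-2) = 0
cur = 1%2 = 1
cur = 0-1 = -1
acc = (-1)%3 = 2

-1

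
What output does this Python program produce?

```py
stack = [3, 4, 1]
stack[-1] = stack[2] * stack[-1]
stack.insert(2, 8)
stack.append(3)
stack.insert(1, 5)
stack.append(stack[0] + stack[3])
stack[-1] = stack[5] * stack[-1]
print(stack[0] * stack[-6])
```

15

stack[-1] = stack[2]*stack[-1] = 1*1 = 1 → [3, 4, 1]
insert 8 at 2 → [3, 4, 8, 1]
append 3 → [3, 4, 8, 1, 3]
insert 5 at 1 → [3, 5, 4, 8, 1, 3]
append stack[0]+stack[3] = 3+8 = 11 → [3, 5, 4, 8, 1, 3, 11]
stack[-1] = stack[5]*stack[-1] = 3*11 = 33 → [3, 5, 4, 8, 1, 3, 33]
stack[0]*stack[-6] = 3*5 = 15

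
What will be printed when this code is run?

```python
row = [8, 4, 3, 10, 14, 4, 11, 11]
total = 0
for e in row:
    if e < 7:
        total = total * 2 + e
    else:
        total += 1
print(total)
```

e=8: not <7, total = 0+1 = 1
e=4: <7, total = 1*2+4 = 6
e=3: <7, total = 6*2+3 = 15
e=10: not <7, total = 15+1 = 16
e=14: not <7, total = 16+1 = 17
e=4: <7, total = 17*2+4 = 38
e=11: not <7, total = 38+1 = 39
e=11: not <7, total = 39+1 = 40

40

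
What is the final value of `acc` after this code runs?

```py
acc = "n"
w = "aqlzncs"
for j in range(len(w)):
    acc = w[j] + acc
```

'scnzlqan'

j=0: prepend 'a' → 'an'
j=1: prepend 'q' → 'qan'
j=2: prepend 'l' → 'lqan'
j=3: prepend 'z' → 'zlqan'
j=4: prepend 'n' → 'nzlqan'
j=5: prepend 'c' → 'cnzlqan'
j=6: prepend 's' → 'scnzlqan'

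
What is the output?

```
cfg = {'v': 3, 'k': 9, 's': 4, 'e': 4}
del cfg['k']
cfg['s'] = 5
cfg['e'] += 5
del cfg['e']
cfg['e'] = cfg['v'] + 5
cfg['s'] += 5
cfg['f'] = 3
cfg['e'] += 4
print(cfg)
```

{'v': 3, 's': 10, 'e': 12, 'f': 3}

del 'k' → {'v': 3, 's': 4, 'e': 4}
cfg['s'] = 5 → {'v': 3, 's': 5, 'e': 4}
cfg['e'] = 4+5 = 9 → {'v': 3, 's': 5, 'e': 9}
del 'e' → {'v': 3, 's': 5}
cfg['e'] = cfg['v']+5 = 8 → {'v': 3, 's': 5, 'e': 8}
cfg['s'] = 5+5 = 10 → {'v': 3, 's': 10, 'e': 8}
cfg['f'] = 3 → {'v': 3, 's': 10, 'e': 8, 'f': 3}
cfg['e'] = 8+4 = 12 → {'v': 3, 's': 10, 'e': 12, 'f': 3}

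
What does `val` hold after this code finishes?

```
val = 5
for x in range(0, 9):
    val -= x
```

-31

x=0: val = 5-0 = 5
x=1: val = 5-1 = 4
x=2: val = 4-2 = 2
x=3: val = 2-3 = -1
x=4: val = (-1)-4 = -5
x=5: val = (-5)-5 = -10
x=6: val = (-10)-6 = -16
x=7: val = (-16)-7 = -23
x=8: val = (-23)-8 = -31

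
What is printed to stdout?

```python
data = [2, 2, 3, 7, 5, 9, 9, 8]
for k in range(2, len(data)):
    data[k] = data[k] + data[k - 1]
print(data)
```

k=2: data[2] = 3+2 = 5 → [2, 2, 5, 7, 5, 9, 9, 8]
k=3: data[3] = 7+5 = 12 → [2, 2, 5, 12, 5, 9, 9, 8]
k=4: data[4] = 5+12 = 17 → [2, 2, 5, 12, 17, 9, 9, 8]
k=5: data[5] = 9+17 = 26 → [2, 2, 5, 12, 17, 26, 9, 8]
k=6: data[6] = 9+26 = 35 → [2, 2, 5, 12, 17, 26, 35, 8]
k=7: data[7] = 8+35 = 43 → [2, 2, 5, 12, 17, 26, 35, 43]

[2, 2, 5, 12, 17, 26, 35, 43]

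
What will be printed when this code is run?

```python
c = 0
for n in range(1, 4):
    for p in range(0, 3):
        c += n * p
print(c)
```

n=1,p=0: c = 0+0 = 0
n=1,p=1: c = 0+1 = 1
n=1,p=2: c = 1+2 = 3
n=2,p=0: c = 3+0 = 3
n=2,p=1: c = 3+2 = 5
n=2,p=2: c = 5+4 = 9
n=3,p=0: c = 9+0 = 9
n=3,p=1: c = 9+3 = 12
n=3,p=2: c = 12+6 = 18

18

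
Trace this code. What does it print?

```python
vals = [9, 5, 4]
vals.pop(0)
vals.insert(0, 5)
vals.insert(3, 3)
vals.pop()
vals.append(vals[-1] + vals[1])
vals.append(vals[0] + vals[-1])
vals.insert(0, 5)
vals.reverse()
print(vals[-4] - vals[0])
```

-10

pop(0) removes 9 → [5, 4]
insert 5 at 0 → [5, 5, 4]
insert 3 at 3 → [5, 5, 4, 3]
pop() removes 3 → [5, 5, 4]
append vals[-1]+vals[1] = 4+5 = 9 → [5, 5, 4, 9]
append vals[0]+vals[-1] = 5+9 = 14 → [5, 5, 4, 9, 14]
insert 5 at 0 → [5, 5, 5, 4, 9, 14]
reverse → [14, 9, 4, 5, 5, 5]
vals[-4]-vals[0] = 4-14 = -10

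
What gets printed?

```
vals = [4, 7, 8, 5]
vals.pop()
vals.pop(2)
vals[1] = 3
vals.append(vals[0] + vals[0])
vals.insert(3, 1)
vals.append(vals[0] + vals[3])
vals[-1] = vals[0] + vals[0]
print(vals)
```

[4, 3, 8, 1, 8]

pop() removes 5 → [4, 7, 8]
pop(2) removes 8 → [4, 7]
vals[1] = 3 → [4, 3]
append vals[0]+vals[0] = 4+4 = 8 → [4, 3, 8]
insert 1 at 3 → [4, 3, 8, 1]
append vals[0]+vals[3] = 4+1 = 5 → [4, 3, 8, 1, 5]
vals[-1] = vals[0]+vals[0] = 4+4 = 8 → [4, 3, 8, 1, 8]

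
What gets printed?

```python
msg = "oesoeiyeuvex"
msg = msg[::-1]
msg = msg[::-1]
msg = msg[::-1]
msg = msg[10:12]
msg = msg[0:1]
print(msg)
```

e

reverse → 'xevueyieoseo'
reverse → 'oesoeiyeuvex'
reverse → 'xevueyieoseo'
slice [10:12] → 'eo'
slice [0:1] → 'e'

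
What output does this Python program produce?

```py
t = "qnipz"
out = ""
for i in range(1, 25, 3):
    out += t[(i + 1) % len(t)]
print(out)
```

iqpnziqp

i=1: add t[2]='i' → 'i'
i=4: add t[0]='q' → 'iq'
i=7: add t[3]='p' → 'iqp'
i=10: add t[1]='n' → 'iqpn'
i=13: add t[4]='z' → 'iqpnz'
i=16: add t[2]='i' → 'iqpnzi'
i=19: add t[0]='q' → 'iqpnziq'
i=22: add t[3]='p' → 'iqpnziqp'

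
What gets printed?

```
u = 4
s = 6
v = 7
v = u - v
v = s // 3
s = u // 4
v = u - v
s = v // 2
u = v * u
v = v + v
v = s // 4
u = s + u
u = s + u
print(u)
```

v = 4-7 = -3
v = 6//3 = 2
s = 4//4 = 1
v = 4-2 = 2
s = 2//2 = 1
u = 2*4 = 8
v = 2+2 = 4
v = 1//4 = 0
u = 1+8 = 9
u = 1+9 = 10

10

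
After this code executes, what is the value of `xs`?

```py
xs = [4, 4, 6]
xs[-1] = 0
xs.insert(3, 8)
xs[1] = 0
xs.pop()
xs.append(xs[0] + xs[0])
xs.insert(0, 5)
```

[5, 4, 0, 0, 8]

xs[-1] = 0 → [4, 4, 0]
insert 8 at 3 → [4, 4, 0, 8]
xs[1] = 0 → [4, 0, 0, 8]
pop() removes 8 → [4, 0, 0]
append xs[0]+xs[0] = 4+4 = 8 → [4, 0, 0, 8]
insert 5 at 0 → [5, 4, 0, 0, 8]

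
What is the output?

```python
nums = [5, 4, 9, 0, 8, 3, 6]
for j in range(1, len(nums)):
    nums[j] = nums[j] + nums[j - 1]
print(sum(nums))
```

140

j=1: nums[1] = 4+5 = 9 → [5, 9, 9, 0, 8, 3, 6]
j=2: nums[2] = 9+9 = 18 → [5, 9, 18, 0, 8, 3, 6]
j=3: nums[3] = 0+18 = 18 → [5, 9, 18, 18, 8, 3, 6]
j=4: nums[4] = 8+18 = 26 → [5, 9, 18, 18, 26, 3, 6]
j=5: nums[5] = 3+26 = 29 → [5, 9, 18, 18, 26, 29, 6]
j=6: nums[6] = 6+29 = 35 → [5, 9, 18, 18, 26, 29, 35]
sum = 140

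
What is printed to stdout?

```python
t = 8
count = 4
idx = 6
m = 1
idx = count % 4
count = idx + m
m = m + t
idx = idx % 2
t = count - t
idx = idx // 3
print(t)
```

idx = 4%4 = 0
count = 0+1 = 1
m = 1+8 = 9
idx = 0%2 = 0
t = 1-8 = -7
idx = 0//3 = 0

-7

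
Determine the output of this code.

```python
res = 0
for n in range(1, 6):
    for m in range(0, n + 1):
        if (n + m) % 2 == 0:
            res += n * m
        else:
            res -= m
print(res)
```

n=1,m=0: odd sum, res = 0-0 = 0
n=1,m=1: even sum, res = 0+1 = 1
n=2,m=0: even sum, res = 1+0 = 1
n=2,m=1: odd sum, res = 1-1 = 0
n=2,m=2: even sum, res = 0+4 = 4
n=3,m=0: odd sum, res = 4-0 = 4
n=3,m=1: even sum, res = 4+3 = 7
n=3,m=2: odd sum, res = 7-2 = 5
n=3,m=3: even sum, res = 5+9 = 14
n=4,m=0: even sum, res = 14+0 = 14
n=4,m=1: odd sum, res = 14-1 = 13
n=4,m=2: even sum, res = 13+8 = 21
n=4,m=3: odd sum, res = 21-3 = 18
n=4,m=4: even sum, res = 18+16 = 34
n=5,m=0: odd sum, res = 34-0 = 34
n=5,m=1: even sum, res = 34+5 = 39
n=5,m=2: odd sum, res = 39-2 = 37
n=5,m=3: even sum, res = 37+15 = 52
n=5,m=4: odd sum, res = 52-4 = 48
n=5,m=5: even sum, res = 48+25 = 73

73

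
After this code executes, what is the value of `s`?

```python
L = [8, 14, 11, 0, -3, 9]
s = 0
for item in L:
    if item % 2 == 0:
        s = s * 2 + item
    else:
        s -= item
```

32

item=8: even, s = 0*2+8 = 8
item=14: even, s = 8*2+14 = 30
item=11: not even, s = 30-11 = 19
item=0: even, s = 19*2+0 = 38
item=-3: not even, s = 38-(-3) = 41
item=9: not even, s = 41-9 = 32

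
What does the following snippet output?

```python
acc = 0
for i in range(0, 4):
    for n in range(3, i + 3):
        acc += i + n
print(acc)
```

i=1,n=3: acc = 0+4 = 4
i=2,n=3: acc = 4+5 = 9
i=2,n=4: acc = 9+6 = 15
i=3,n=3: acc = 15+6 = 21
i=3,n=4: acc = 21+7 = 28
i=3,n=5: acc = 28+8 = 36

36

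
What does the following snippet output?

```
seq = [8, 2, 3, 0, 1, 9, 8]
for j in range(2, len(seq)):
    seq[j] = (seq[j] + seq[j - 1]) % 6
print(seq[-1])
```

j=2: seq[2] = (3+2)%6 = 5 → [8, 2, 5, 0, 1, 9, 8]
j=3: seq[3] = (0+5)%6 = 5 → [8, 2, 5, 5, 1, 9, 8]
j=4: seq[4] = (1+5)%6 = 0 → [8, 2, 5, 5, 0, 9, 8]
j=5: seq[5] = (9+0)%6 = 3 → [8, 2, 5, 5, 0, 3, 8]
j=6: seq[6] = (8+3)%6 = 5 → [8, 2, 5, 5, 0, 3, 5]

5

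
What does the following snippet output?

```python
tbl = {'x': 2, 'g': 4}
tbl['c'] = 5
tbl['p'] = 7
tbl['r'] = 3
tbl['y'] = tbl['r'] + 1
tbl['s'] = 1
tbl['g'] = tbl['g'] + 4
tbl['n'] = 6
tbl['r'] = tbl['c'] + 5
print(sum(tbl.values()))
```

43

tbl['c'] = 5 → {'x': 2, 'g': 4, 'c': 5}
tbl['p'] = 7 → {'x': 2, 'g': 4, 'c': 5, 'p': 7}
tbl['r'] = 3 → {'x': 2, 'g': 4, 'c': 5, 'p': 7, 'r': 3}
tbl['y'] = tbl['r']+1 = 4 → {'x': 2, 'g': 4, 'c': 5, 'p': 7, 'r': 3, 'y': 4}
tbl['s'] = 1 → {'x': 2, 'g': 4, 'c': 5, 'p': 7, 'r': 3, 'y': 4, 's': 1}
tbl['g'] = tbl['g']+4 = 8 → {'x': 2, 'g': 8, 'c': 5, 'p': 7, 'r': 3, 'y': 4, 's': 1}
tbl['n'] = 6 → {'x': 2, 'g': 8, 'c': 5, 'p': 7, 'r': 3, 'y': 4, 's': 1, 'n': 6}
tbl['r'] = tbl['c']+5 = 10 → {'x': 2, 'g': 8, 'c': 5, 'p': 7, 'r': 10, 'y': 4, 's': 1, 'n': 6}
sum of values = 43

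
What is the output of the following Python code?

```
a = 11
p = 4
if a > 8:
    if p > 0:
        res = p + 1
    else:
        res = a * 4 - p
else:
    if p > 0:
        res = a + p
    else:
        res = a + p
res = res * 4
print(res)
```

20

a=11, p=4
a > 8 is True; p > 0 is True
→ res = p + 1 = 5
res = 5*4 = 20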